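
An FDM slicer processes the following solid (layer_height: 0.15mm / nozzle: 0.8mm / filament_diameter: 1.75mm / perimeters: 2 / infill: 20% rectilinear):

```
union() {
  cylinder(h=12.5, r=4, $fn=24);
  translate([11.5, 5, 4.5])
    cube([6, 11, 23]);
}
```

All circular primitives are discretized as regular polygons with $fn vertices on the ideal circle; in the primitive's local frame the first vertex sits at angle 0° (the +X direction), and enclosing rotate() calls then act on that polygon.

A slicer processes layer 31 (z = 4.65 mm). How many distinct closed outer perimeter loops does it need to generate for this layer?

At z = 4.65 mm: the r=4 cylinder gives a regular 24-gon of circumradius 4 (constant along its height); the cube at (11.5, 5) (footprint 6×11) is included at this height; Taking the union: the 2 present regions are separate (no shared area or edge), so areas and boundary lengths simply add and each stays a separate island — 2 connected regions. The result has 2 disconnected regions.

2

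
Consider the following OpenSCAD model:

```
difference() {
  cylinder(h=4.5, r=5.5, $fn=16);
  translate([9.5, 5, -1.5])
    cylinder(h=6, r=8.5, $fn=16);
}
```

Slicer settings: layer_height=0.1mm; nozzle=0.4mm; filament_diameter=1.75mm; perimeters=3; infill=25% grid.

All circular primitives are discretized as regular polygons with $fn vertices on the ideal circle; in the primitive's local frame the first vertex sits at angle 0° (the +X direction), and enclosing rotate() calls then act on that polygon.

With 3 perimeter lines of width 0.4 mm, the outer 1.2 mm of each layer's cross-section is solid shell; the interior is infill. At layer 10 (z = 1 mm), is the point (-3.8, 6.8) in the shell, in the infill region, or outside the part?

At z = 1 mm: the cylinder: section is a regular 16-gon, circumradius r=5.5; the r=8.5 cylinder at (9.5, 5) contributes a regular 16-gon of circumradius 8.5; Taking the first minus the rest: starting from the r=5.5 cylinder, the r=8.5 cylinder at (9.5, 5) partially overlaps it — only the 17.78 mm² overlap (of its 221.19 mm²) is removed, clipping the outline — 1 connected region. Overall, the cross-section is a single solid region. The nearest boundary edge runs (-3.89, 3.89)→(-2.10, 5.08); distance from the point to it = 2.37 mm. The point is not inside any of the regions above, so it lies outside the cross-section (2.37 mm from the nearest boundary).

outside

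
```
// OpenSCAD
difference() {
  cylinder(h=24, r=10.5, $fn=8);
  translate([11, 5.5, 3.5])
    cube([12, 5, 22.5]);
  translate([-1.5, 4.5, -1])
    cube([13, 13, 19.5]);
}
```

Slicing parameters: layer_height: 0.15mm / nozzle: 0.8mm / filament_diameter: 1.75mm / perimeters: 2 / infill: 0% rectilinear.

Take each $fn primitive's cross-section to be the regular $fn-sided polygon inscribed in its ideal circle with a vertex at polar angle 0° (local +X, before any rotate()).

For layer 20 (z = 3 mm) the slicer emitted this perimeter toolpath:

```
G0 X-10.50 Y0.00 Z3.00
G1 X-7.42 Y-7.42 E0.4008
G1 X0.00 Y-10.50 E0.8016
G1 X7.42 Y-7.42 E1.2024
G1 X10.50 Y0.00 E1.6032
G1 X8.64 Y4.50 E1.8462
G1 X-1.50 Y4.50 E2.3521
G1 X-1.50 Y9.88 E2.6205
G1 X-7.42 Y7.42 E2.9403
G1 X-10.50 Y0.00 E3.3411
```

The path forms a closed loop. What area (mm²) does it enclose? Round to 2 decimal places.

268.27 mm²

Apply the shoelace formula to the sequence of (X, Y) vertices; enclosed area = 268.27 mm².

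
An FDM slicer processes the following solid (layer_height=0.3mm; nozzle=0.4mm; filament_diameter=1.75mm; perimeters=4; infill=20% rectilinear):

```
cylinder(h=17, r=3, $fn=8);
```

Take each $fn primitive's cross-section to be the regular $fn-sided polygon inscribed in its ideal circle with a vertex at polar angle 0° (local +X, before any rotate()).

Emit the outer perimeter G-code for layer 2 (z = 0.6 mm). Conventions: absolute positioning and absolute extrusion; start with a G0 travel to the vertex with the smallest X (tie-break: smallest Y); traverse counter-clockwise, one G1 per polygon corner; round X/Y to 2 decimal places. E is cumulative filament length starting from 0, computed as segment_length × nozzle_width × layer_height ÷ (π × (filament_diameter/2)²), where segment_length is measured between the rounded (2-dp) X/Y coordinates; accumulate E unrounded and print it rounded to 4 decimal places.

G0 X-3.00 Y0.00 Z0.60
G1 X-2.12 Y-2.12 E0.1145
G1 X0.00 Y-3.00 E0.2290
G1 X2.12 Y-2.12 E0.3436
G1 X3.00 Y0.00 E0.4581
G1 X2.12 Y2.12 E0.5726
G1 X0.00 Y3.00 E0.6871
G1 X-2.12 Y2.12 E0.8016
G1 X-3.00 Y0.00 E0.9161

At z = 0.6 mm: the r=3 cylinder contributes a regular 8-gon of circumradius 3. The outline is a single polygon with 8 vertices. Extrusion per mm of travel: 0.4 × 0.3 / (π × 0.875²) = 0.049890. Accumulating E over each segment gives final E = 0.9161.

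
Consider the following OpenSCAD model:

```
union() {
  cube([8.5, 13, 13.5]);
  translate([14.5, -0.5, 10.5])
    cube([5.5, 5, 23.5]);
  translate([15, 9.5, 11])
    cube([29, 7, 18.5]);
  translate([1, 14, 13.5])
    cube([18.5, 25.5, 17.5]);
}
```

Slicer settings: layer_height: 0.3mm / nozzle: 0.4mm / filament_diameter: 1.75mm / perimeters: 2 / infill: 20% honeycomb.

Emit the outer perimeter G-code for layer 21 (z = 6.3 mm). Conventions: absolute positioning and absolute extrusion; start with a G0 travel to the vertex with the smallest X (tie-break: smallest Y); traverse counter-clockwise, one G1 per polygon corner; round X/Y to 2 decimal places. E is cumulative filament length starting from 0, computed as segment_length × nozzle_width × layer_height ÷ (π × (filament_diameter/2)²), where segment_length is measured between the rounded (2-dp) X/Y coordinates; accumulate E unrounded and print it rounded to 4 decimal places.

At z = 6.3 mm: the cube (footprint 8.5×13) is included at this height; the cube at (14.5, -0.5) does not reach this height (z outside [10.5, 34]); the cube at (15, 9.5) is absent (z outside [11, 29.5]); the cube at (1, 14) does not reach this height (z outside [13.5, 31]); Combining (union): only the 8.5×13 cube is present, so the union is just that shape — 1 connected region. The outline is a single polygon with 4 vertices. Extrusion per mm of travel: 0.4 × 0.3 / (π × 0.875²) = 0.049890. Accumulating E over each segment gives final E = 2.1453.

G0 X0.00 Y0.00 Z6.30
G1 X8.50 Y0.00 E0.4241
G1 X8.50 Y13.00 E1.0726
G1 X0.00 Y13.00 E1.4967
G1 X0.00 Y0.00 E2.1453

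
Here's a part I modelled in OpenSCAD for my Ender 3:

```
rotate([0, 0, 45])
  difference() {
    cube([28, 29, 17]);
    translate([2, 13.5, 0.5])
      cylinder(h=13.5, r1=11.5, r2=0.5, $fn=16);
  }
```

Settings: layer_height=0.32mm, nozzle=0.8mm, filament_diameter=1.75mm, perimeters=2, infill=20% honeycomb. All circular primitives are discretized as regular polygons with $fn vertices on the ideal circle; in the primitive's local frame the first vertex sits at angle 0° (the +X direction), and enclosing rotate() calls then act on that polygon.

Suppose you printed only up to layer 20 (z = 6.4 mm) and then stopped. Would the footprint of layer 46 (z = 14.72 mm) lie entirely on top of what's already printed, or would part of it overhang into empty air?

Compare the two slices. At z = 6.4: the 28×29 cube contributes its full rectangle (area 812.00 mm²); the cone at (2, 13.5) (r1=11.5→r2=0.5) has section circumradius 6.693 here — a regular 16-gon (area = (16/2)·6.693²·sin(360°/16) = 137.13 mm²); Subtracting the remaining from the first: starting from the 28×29 cube (812.00 mm²), the cone at (2, 13.5) partially overlaps it — only the 94.54 mm² overlap (of its 137.13 mm²) is removed, clipping the outline — area = 717.46 mm²; (rotated 45° about Z; rotation is an isometry so areas/perimeters/island counts are preserved). At z = 14.72: the 28×29 cube contributes its full rectangle (area 812.00 mm²); the cone at (2, 13.5) does not reach this height (z outside [0.5, 14]); After the difference (first − rest): none of the subtracted shapes is present at this height, so the 28×29 cube is unchanged — area = 812.00 mm²; (whole slice rotated 45° about Z — lengths, areas and connectivity unchanged). Checking containment: at z = 14.72 the cross-section extends beyond the z = 6.4 cross-section by about 94.54 mm².

part overhangs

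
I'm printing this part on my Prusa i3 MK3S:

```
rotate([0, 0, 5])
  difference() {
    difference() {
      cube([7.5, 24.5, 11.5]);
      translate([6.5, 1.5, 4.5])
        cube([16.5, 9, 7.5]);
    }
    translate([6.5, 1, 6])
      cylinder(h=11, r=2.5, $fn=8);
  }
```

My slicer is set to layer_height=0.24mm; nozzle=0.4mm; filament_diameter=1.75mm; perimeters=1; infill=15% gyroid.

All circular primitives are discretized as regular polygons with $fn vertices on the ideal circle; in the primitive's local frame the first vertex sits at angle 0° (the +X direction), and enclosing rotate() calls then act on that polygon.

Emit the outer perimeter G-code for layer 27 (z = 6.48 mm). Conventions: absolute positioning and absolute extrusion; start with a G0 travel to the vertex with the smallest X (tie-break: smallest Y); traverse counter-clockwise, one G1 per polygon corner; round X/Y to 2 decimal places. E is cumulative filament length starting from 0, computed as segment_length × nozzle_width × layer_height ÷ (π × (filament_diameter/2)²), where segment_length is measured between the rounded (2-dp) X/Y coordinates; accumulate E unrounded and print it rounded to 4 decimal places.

At z = 6.48 mm: the cube is present — its section is the full 7.5×24.5 rectangle; the cube at (6.5, 1.5) (footprint 16.5×9) is included at this height; Taking the first minus the rest: starting from the 7.5×24.5 cube, the 16.5×9 cube at (6.5, 1.5) partially overlaps it — only the 9.00 mm² overlap (of its 148.50 mm²) is removed, clipping the outline — 1 connected region; the cylinder at (6.5, 1): section is a regular 8-gon, circumradius r=2.5; After the difference (first − rest): starting from the result so far, the r=2.5 cylinder at (6.5, 1) partially overlaps it — only the 8.21 mm² overlap (of its 17.68 mm²) is removed, clipping the outline — 1 connected region; (whole slice rotated 5° about Z — lengths, areas and connectivity unchanged). The outline is a single polygon with 9 vertices. Extrusion per mm of travel: 0.4 × 0.24 / (π × 0.875²) = 0.039912. Accumulating E over each segment gives final E = 2.5286.

G0 X-2.14 Y24.41 Z6.48
G1 X0.00 Y0.00 E0.9780
G1 X4.40 Y0.38 E1.1543
G1 X3.90 Y1.34 E1.1975
G1 X4.47 Y3.17 E1.2740
G1 X6.17 Y4.05 E1.3504
G1 X5.56 Y11.03 E1.6300
G1 X6.56 Y11.11 E1.6701
G1 X5.34 Y25.06 E2.2290
G1 X-2.14 Y24.41 E2.5286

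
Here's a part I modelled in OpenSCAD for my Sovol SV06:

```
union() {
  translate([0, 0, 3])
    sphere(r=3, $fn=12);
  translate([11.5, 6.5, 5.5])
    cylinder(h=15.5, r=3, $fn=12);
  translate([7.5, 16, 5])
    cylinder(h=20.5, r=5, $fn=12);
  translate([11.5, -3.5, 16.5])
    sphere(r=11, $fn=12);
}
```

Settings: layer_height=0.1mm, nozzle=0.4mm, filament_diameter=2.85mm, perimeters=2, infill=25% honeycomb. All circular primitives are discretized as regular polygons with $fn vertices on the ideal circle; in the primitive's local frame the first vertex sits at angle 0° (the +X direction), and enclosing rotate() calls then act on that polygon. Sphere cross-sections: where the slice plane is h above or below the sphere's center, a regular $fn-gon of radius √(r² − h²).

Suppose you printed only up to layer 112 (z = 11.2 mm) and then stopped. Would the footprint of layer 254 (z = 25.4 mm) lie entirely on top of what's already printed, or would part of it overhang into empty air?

entirely on top

Compare the two slices. At z = 11.2: the sphere is absent (|z−center|=8.200 > r=3); the cylinder at (11.5, 6.5): section is a regular 12-gon, circumradius r=3 (area = (12/2)·3.000²·sin(360°/12) = 27.00 mm²); the r=5 cylinder at (7.5, 16) gives a regular 12-gon of circumradius 5 (constant along its height) (area = (12/2)·5.000²·sin(360°/12) = 75.00 mm²); the sphere at (11.5, -3.5): section is a regular 12-gon, circumradius = √(r²−h²) = √(11²−5.3²) = 9.639 (area = (12/2)·9.639²·sin(360°/12) = 278.73 mm²); Taking the union: the regions partially overlap — summed areas 380.73 mm² minus the doubly-counted overlap 9.26 mm² gives 371.47 mm² — area = 371.47 mm². At z = 25.4: the sphere is absent (|z−center|=22.400 > r=3); the cylinder at (11.5, 6.5) does not reach this height (z outside [5.5, 21]); the r=5 cylinder at (7.5, 16) contributes a regular 12-gon of circumradius 5 (area = (12/2)·5.000²·sin(360°/12) = 75.00 mm²); the sphere at (11.5, -3.5): section is a regular 12-gon, circumradius = √(r²−h²) = √(11²−8.9²) = 6.465 (area = (12/2)·6.465²·sin(360°/12) = 125.37 mm²); Merging all regions: the 2 present regions are separate (no shared area or edge), so areas and boundary lengths simply add and each stays a separate island — area = 200.37 mm². Checking containment: the cross-section at z = 25.4 is a subset of the cross-section at z = 11.2.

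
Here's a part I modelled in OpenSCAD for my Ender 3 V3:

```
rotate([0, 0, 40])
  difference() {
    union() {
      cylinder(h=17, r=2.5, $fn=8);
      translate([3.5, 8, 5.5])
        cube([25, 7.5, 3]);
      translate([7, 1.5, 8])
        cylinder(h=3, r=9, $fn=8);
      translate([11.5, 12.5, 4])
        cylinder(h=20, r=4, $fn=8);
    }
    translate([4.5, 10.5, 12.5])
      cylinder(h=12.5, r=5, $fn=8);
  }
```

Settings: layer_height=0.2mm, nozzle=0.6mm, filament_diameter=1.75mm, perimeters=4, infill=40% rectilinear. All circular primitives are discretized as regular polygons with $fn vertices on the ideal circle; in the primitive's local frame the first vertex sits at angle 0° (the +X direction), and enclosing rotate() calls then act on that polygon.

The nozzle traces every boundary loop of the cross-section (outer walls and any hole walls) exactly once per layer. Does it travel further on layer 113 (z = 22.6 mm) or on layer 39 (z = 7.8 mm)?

Layer 113 (z = 22.6): the cylinder is absent (z outside [0, 17]); the cube at (3.5, 8) does not reach this height (z outside [5.5, 8.5]); the cylinder at (7, 1.5) is not intersected at this z (z outside [8, 11]); the r=4 cylinder at (11.5, 12.5) gives a regular 8-gon of circumradius 4 (constant along its height) (perimeter = 2·8·4.000·sin(180°/8) = 24.49 mm); Merging all regions: only the r=4 cylinder at (11.5, 12.5) is present, so the union is just that shape — boundary = 24.49 mm; the cylinder at (4.5, 10.5): section is a regular 8-gon, circumradius r=5 (perimeter = 2·8·5.000·sin(180°/8) = 30.61 mm); After the difference (first − rest): starting from the result so far, the r=5 cylinder at (4.5, 10.5) partially overlaps it — only the 3.90 mm² overlap (of its 70.71 mm²) is removed, clipping the outline — boundary = 24.23 mm; (rotated 40° about Z; rotation is an isometry so areas/perimeters/island counts are preserved). So its perimeter = 24.23 mm. Layer 39 (z = 7.8): the r=2.5 cylinder contributes a regular 8-gon of circumradius 2.5 (perimeter = 2·8·2.500·sin(180°/8) = 15.31 mm); the 25×7.5 cube at (3.5, 8) contributes its full rectangle (perimeter 65.00 mm); the cylinder at (7, 1.5) is absent (z outside [8, 11]); the cylinder at (11.5, 12.5): section is a regular 8-gon, circumradius r=4 (perimeter = 2·8·4.000·sin(180°/8) = 24.49 mm); Combining (union): the regions partially overlap (shared area 42.84 mm²), so the edge portions inside another operand are dropped and the merged outline is re-measured after clipping — boundary = 80.71 mm; the cylinder at (4.5, 10.5) is not intersected at this z (z outside [12.5, 25]); After the difference (first − rest): none of the subtracted shapes is present at this height, so the result so far is unchanged — boundary = 80.71 mm; (whole slice rotated 40° about Z — lengths, areas and connectivity unchanged). So its perimeter = 80.71 mm. Layer 39 is larger (80.71 vs 24.23 mm).

layer 39 (z = 7.8 mm)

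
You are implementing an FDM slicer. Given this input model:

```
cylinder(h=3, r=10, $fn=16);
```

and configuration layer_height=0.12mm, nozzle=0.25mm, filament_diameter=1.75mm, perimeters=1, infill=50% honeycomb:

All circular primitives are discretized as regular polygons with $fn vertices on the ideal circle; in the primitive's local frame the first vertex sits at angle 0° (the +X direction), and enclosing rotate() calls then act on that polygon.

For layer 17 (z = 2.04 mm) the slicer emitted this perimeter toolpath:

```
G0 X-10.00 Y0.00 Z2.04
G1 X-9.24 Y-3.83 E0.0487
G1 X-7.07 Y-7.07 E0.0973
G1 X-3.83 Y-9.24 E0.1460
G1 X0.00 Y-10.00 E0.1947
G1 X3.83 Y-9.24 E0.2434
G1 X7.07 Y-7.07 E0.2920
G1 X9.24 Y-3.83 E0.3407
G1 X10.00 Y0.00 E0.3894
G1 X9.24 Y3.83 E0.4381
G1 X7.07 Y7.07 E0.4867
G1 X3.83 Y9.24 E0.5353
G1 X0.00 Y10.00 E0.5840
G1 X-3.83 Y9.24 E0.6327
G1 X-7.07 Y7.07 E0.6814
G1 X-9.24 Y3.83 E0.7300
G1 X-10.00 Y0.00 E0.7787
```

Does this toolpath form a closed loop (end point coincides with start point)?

Start point (G0): (-10.00, 0.00). End point (last G1): the path returns to the start — closed.

yes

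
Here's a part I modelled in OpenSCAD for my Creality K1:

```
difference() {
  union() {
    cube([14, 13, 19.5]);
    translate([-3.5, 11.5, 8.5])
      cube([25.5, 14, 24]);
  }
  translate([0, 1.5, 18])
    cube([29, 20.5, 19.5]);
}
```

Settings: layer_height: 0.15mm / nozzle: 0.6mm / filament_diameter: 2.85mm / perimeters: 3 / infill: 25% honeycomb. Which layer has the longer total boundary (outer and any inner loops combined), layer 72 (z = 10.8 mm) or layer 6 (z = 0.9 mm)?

layer 72 (z = 10.8 mm)

Layer 72 (z = 10.8): the 14×13 cube contributes its full rectangle (perimeter 54.00 mm); the cube at (-3.5, 11.5) is present — its section is the full 25.5×14 rectangle (perimeter 79.00 mm); Taking the union: the regions partially overlap (shared area 21.00 mm²), so the edge portions inside another operand are dropped and the merged outline is re-measured after clipping — boundary = 102.00 mm; the cube at (0, 1.5) is absent (z outside [18, 37.5]); Taking the first minus the rest: none of the subtracted shapes is present at this height, so that combined region is unchanged — boundary = 102.00 mm. So its perimeter = 102.00 mm. Layer 6 (z = 0.9): the 14×13 cube contributes its full rectangle (perimeter 54.00 mm); the cube at (-3.5, 11.5) is absent (z outside [8.5, 32.5]); Combining (union): only the 14×13 cube is present, so the union is just that shape — boundary = 54.00 mm; the cube at (0, 1.5) is absent (z outside [18, 37.5]); Taking the first minus the rest: none of the subtracted shapes is present at this height, so the result so far is unchanged — boundary = 54.00 mm. So its perimeter = 54.00 mm. Layer 72 is larger (102.00 vs 54.00 mm).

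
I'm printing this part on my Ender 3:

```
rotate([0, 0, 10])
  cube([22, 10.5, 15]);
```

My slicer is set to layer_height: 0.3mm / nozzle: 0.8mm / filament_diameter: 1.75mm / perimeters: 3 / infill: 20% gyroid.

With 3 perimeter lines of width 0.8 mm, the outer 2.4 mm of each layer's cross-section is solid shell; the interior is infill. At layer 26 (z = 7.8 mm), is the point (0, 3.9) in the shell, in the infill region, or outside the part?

shell

At z = 7.8 mm: the cube is present — its section is the full 22×10.5 rectangle; (whole slice rotated 10° about Z — lengths, areas and connectivity unchanged). Overall, the cross-section is a single solid region. Undo the 10° rotation: the query point maps to (0.677, 3.841) in the un-rotated model frame. The nearest boundary edge runs (0.00, 10.50)→(0.00, 0.00); distance from the point to it = 0.68 mm. The point is inside the cross-section, 0.68 mm from the nearest boundary — within the 2.4 mm shell band (3 × 0.8).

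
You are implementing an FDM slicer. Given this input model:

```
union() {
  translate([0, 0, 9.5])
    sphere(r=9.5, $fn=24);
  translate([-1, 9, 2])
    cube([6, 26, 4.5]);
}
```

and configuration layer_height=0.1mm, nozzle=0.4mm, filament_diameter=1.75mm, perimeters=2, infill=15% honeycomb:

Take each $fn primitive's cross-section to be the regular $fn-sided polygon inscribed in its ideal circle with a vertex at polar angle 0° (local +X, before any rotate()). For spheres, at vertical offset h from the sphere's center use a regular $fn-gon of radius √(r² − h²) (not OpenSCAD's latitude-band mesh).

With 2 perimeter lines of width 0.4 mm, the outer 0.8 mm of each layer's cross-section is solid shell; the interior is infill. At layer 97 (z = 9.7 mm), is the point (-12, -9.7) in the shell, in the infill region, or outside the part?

At z = 9.7 mm: the r=9.5 sphere contributes a regular 24-gon of circumradius √(9.5²−0.2²) = 9.498; the cube at (-1, 9) is not intersected at this z (z outside [2, 6.5]); Taking the union: only the r=9.5 sphere is present, so the union is just that shape — 1 connected region. Overall, the cross-section is a single solid region. The nearest boundary edge runs (-8.23, -4.75)→(-6.72, -6.72); distance from the point to it = 6.01 mm. The point is not inside any of the regions above, so it lies outside the cross-section (6.01 mm from the nearest boundary).

outside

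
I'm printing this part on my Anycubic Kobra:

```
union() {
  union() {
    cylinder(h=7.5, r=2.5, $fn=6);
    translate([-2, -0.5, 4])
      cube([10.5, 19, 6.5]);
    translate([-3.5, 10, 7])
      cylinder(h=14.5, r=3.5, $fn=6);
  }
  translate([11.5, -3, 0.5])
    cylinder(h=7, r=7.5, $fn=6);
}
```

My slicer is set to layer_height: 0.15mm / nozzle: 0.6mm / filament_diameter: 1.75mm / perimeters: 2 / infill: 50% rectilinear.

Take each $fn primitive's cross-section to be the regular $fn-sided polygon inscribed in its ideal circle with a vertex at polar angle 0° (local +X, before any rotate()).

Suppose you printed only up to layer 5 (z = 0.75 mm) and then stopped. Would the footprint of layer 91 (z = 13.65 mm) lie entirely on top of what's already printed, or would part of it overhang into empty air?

Compare the two slices. At z = 0.75: the cylinder: section is a regular 6-gon, circumradius r=2.5 (area = (6/2)·2.500²·sin(360°/6) = 16.24 mm²); the cube at (-2, -0.5) is absent (z outside [4, 10.5]); the cylinder at (-3.5, 10) is not intersected at this z (z outside [7, 21.5]); Merging all regions: only the r=2.5 cylinder is present, so the union is just that shape — area = 16.24 mm²; the r=7.5 cylinder at (11.5, -3) gives a regular 6-gon of circumradius 7.5 (constant along its height) (area = (6/2)·7.500²·sin(360°/6) = 146.14 mm²); Combining (union): the 2 present regions are separate (no shared area or edge), so areas and boundary lengths simply add and each stays a separate island — area = 162.38 mm². At z = 13.65: the cylinder does not reach this height (z outside [0, 7.5]); the cube at (-2, -0.5) is absent (z outside [4, 10.5]); the cylinder at (-3.5, 10): section is a regular 6-gon, circumradius r=3.5 (area = (6/2)·3.500²·sin(360°/6) = 31.83 mm²); Merging all regions: only the r=3.5 cylinder at (-3.5, 10) is present, so the union is just that shape — area = 31.83 mm²; the cylinder at (11.5, -3) does not reach this height (z outside [0.5, 7.5]); Combining (union): only that combined region is present, so the union is just that shape — area = 31.83 mm². Checking containment: at z = 13.65 the cross-section extends beyond the z = 0.75 cross-section by about 31.83 mm².

part overhangs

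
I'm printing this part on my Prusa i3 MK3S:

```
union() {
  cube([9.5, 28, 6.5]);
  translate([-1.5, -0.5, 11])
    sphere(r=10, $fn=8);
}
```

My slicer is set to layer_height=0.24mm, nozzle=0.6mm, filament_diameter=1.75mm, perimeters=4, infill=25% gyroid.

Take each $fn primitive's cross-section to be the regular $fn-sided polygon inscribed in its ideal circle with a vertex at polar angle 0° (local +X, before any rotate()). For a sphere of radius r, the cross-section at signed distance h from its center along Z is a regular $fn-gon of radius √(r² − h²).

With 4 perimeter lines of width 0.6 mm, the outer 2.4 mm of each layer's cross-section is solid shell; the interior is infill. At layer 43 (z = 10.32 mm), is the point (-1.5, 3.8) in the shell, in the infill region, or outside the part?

infill

At z = 10.32 mm: the cube does not reach this height (z outside [0, 6.5]); the r=10 sphere at (-1.5, -0.5) slices to a regular 8-gon of circumradius 9.977 (√(r²−h²) with h=0.68 from center); Taking the union: only the r=10 sphere at (-1.5, -0.5) is present, so the union is just that shape — 1 connected region. Overall, the cross-section is a single solid region. The nearest boundary edge runs (-1.50, 9.48)→(-8.55, 6.55); distance from the point to it = 5.24 mm. The point is inside the cross-section and 5.24 mm from the nearest boundary — more than the 2.4 mm shell width (4 × 0.6), so it's in the infill interior.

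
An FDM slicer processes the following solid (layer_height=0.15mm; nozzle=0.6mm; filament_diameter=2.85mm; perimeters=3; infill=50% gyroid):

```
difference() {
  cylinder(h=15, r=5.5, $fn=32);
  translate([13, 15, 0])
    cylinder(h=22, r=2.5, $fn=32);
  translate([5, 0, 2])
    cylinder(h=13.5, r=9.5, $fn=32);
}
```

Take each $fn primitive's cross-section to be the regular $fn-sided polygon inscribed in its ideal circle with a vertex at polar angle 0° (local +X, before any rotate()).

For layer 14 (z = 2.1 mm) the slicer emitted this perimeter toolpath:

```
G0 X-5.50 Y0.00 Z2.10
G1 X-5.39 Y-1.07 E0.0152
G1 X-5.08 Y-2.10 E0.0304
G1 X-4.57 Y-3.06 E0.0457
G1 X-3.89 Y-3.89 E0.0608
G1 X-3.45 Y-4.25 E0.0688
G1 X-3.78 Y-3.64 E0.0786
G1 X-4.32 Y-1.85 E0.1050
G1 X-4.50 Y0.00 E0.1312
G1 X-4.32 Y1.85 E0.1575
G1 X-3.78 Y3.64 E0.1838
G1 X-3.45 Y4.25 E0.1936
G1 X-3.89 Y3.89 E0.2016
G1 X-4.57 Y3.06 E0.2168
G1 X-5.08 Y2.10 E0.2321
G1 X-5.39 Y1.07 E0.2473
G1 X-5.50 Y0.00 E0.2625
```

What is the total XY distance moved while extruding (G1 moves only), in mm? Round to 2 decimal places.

Sum the Euclidean lengths of each G1 segment: total = 18.60 mm.

18.60 mm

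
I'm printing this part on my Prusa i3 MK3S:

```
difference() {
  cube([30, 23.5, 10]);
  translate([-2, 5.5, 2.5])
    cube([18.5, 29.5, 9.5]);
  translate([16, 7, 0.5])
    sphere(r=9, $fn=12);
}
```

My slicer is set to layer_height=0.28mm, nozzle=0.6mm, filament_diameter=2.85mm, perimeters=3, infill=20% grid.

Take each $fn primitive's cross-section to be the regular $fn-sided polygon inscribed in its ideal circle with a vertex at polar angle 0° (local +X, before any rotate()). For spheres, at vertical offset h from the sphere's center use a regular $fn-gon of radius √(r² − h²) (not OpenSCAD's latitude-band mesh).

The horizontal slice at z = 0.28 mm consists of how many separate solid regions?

1

At z = 0.28 mm: the cube (footprint 30×23.5) is included at this height; the cube at (-2, 5.5) does not reach this height (z outside [2.5, 12]); the r=9 sphere at (16, 7) slices to a regular 12-gon of circumradius 8.997 (√(r²−h²) with h=0.22 from center); After the difference (first − rest): starting from the 30×23.5 cube, the r=9 sphere at (16, 7) partially overlaps it — only the 229.68 mm² overlap (of its 242.85 mm²) is removed, clipping the outline — 1 connected region. The result has 1 disconnected region.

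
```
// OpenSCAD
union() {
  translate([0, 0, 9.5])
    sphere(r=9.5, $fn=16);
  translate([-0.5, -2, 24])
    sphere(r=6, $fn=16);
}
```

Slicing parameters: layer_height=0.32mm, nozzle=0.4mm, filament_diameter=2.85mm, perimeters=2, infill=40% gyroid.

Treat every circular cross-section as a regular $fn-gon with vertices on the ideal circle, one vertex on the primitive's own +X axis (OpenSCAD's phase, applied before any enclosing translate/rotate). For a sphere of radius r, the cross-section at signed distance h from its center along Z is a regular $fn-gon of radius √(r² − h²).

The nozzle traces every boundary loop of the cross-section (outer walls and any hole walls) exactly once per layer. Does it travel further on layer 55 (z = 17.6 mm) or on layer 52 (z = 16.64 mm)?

Layer 55 (z = 17.6): the sphere: section is a regular 16-gon, circumradius = √(r²−h²) = √(9.5²−8.1²) = 4.964 (perimeter = 2·16·4.964·sin(180°/16) = 30.99 mm); the sphere at (-0.5, -2) is not intersected at this z (|z−center|=6.400 > r=6); Merging all regions: only the r=9.5 sphere is present, so the union is just that shape — boundary = 30.99 mm. So its perimeter = 30.99 mm. Layer 52 (z = 16.64): the r=9.5 sphere contributes a regular 16-gon of circumradius √(9.5²−7.14²) = 6.267 (perimeter = 2·16·6.267·sin(180°/16) = 39.12 mm); the sphere at (-0.5, -2) is not intersected at this z (|z−center|=7.360 > r=6); Merging all regions: only the r=9.5 sphere is present, so the union is just that shape — boundary = 39.12 mm. So its perimeter = 39.12 mm. Layer 52 is larger (39.12 vs 30.99 mm).

layer 52 (z = 16.64 mm)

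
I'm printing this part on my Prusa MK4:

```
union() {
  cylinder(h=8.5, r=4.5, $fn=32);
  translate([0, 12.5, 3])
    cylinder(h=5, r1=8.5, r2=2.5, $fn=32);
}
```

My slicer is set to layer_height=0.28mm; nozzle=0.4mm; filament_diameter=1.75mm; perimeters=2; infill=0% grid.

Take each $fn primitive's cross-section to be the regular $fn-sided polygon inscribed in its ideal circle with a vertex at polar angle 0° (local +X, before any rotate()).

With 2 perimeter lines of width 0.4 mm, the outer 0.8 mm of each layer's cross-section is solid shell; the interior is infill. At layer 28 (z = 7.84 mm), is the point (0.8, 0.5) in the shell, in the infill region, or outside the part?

At z = 7.84 mm: the r=4.5 cylinder contributes a regular 32-gon of circumradius 4.5; the cone at (0, 12.5) (r1=8.5→r2=2.5) has section circumradius 2.692 here — a regular 32-gon; Taking the union: the 2 present regions are separate (no shared area or edge), so areas and boundary lengths simply add and each stays a separate island — 2 connected regions. Overall, the cross-section has 2 separate islands. The nearest boundary edge runs (3.74, 2.50)→(4.16, 1.72); distance from the point to it = 3.54 mm. (Shell/infill is judged within the island containing the point — the largest one.) The point is inside the cross-section and 3.54 mm from the nearest boundary — more than the 0.8 mm shell width (2 × 0.4), so it's in the infill interior.

infill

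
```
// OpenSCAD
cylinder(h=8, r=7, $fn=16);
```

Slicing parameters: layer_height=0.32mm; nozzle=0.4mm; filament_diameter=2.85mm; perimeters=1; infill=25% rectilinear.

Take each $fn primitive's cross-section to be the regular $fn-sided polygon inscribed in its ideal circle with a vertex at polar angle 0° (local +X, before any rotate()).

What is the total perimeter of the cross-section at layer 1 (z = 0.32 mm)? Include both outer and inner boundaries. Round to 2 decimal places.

At z = 0.32 mm: the r=7 cylinder contributes a regular 16-gon of circumradius 7 (perimeter = 2·16·7.000·sin(180°/16) = 43.70 mm). Overall, the cross-section is a single solid region. Total boundary length (outer) = 43.70 mm.

43.70 mm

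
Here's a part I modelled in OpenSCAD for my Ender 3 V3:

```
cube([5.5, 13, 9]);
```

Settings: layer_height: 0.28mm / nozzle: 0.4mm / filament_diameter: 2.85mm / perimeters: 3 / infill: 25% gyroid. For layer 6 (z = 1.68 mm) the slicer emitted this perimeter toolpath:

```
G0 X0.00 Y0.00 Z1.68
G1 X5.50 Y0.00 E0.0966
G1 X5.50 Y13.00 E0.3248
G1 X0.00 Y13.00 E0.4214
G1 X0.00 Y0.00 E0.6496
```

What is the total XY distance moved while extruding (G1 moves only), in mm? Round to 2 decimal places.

Sum the Euclidean lengths of each G1 segment: total = 37.00 mm.

37.00 mm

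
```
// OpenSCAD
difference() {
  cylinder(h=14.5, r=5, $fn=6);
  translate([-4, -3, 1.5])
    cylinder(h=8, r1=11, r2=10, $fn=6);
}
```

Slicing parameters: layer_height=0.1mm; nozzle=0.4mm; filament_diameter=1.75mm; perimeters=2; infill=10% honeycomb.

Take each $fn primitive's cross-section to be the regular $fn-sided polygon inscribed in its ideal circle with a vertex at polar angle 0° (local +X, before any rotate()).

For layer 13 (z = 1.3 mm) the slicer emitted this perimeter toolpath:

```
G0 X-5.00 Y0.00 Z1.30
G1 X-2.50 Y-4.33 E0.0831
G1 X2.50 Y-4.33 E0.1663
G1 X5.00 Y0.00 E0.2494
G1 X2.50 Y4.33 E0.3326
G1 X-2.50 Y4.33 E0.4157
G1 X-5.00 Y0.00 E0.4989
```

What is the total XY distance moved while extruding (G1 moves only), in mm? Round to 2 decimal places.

30.00 mm

Sum the Euclidean lengths of each G1 segment: total = 30.00 mm.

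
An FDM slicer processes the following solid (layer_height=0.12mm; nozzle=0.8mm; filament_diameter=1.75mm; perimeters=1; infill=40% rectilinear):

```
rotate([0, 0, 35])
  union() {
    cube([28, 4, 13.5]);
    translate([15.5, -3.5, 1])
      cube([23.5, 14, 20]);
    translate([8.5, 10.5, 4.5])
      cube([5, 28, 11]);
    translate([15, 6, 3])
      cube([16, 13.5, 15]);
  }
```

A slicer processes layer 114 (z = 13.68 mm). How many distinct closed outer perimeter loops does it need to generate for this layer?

At z = 13.68 mm: the cube is not intersected at this z (z outside [0, 13.5]); the cube at (15.5, -3.5) (footprint 23.5×14) is included at this height; the cube at (8.5, 10.5) is present — its section is the full 5×28 rectangle; the cube at (15, 6) (footprint 16×13.5) is included at this height; Combining (union): the regions partially overlap (shared area 69.75 mm²), so overlapping operands fuse into one piece — 2 connected regions; (rotated 35° about Z; rotation is an isometry so areas/perimeters/island counts are preserved). The result has 2 disconnected regions.

2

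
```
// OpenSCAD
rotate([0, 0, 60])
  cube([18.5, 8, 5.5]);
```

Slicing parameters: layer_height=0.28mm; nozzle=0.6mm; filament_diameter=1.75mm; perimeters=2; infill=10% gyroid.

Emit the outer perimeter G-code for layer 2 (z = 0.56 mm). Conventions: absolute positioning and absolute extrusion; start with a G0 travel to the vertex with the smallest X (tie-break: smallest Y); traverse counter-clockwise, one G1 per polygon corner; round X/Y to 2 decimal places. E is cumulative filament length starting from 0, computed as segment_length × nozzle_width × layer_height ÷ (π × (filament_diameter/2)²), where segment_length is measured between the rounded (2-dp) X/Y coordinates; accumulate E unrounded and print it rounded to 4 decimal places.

G0 X-6.93 Y4.00 Z0.56
G1 X0.00 Y0.00 E0.5589
G1 X9.25 Y16.02 E1.8509
G1 X2.32 Y20.02 E2.4098
G1 X-6.93 Y4.00 E3.7019

At z = 0.56 mm: the cube is present — its section is the full 18.5×8 rectangle; (whole slice rotated 60° about Z — lengths, areas and connectivity unchanged). The outline is a single polygon with 4 vertices. Extrusion per mm of travel: 0.6 × 0.28 / (π × 0.875²) = 0.069846. Accumulating E over each segment gives final E = 3.7019.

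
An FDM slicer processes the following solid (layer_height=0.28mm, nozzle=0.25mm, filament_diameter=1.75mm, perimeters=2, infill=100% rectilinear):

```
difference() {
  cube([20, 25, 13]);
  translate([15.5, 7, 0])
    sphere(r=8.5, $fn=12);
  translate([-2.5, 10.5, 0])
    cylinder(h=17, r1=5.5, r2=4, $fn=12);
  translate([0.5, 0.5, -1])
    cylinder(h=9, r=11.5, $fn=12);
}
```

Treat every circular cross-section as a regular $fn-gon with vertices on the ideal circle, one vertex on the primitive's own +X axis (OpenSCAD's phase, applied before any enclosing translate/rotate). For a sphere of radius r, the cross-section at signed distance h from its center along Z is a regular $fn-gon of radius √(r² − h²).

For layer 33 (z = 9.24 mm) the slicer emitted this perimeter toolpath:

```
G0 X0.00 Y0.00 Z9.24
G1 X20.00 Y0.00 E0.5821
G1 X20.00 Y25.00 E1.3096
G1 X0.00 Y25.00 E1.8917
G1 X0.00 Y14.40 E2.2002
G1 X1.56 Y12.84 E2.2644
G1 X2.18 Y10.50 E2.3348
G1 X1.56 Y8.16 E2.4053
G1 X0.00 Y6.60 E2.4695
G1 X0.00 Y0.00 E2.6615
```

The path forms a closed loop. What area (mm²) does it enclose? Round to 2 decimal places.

Apply the shoelace formula to the sequence of (X, Y) vertices; enclosed area = 488.81 mm².

488.81 mm²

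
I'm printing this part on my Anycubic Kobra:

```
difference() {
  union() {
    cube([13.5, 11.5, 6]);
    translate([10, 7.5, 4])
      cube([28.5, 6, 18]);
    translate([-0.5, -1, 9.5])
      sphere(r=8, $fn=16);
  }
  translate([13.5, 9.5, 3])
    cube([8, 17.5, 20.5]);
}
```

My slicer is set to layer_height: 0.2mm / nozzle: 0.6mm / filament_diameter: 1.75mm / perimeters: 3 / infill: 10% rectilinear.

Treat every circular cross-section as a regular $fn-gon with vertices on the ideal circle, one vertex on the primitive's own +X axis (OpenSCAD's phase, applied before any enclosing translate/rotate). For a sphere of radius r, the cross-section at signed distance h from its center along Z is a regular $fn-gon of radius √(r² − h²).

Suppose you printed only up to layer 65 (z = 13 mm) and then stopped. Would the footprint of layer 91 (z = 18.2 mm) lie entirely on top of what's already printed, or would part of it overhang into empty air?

Compare the two slices. At z = 13: the cube is absent (z outside [0, 6]); the 28.5×6 cube at (10, 7.5) contributes its full rectangle (area 171.00 mm²); the r=8 sphere at (-0.5, -1) slices to a regular 16-gon of circumradius 7.194 (√(r²−h²) with h=3.5 from center) (area = (16/2)·7.194²·sin(360°/16) = 158.43 mm²); Taking the union: the 2 present regions are separate (no shared area or edge), so areas and boundary lengths simply add and each stays a separate island — area = 329.43 mm²; the cube at (13.5, 9.5) is present — its section is the full 8×17.5 rectangle (area 140.00 mm²); Subtracting the remaining from the first: starting from the result so far (329.43 mm²), the 8×17.5 cube at (13.5, 9.5) partially overlaps it — only the 32.00 mm² overlap (of its 140.00 mm²) is removed, clipping the outline — area = 297.43 mm². At z = 18.2: the cube is absent (z outside [0, 6]); the 28.5×6 cube at (10, 7.5) contributes its full rectangle (area 171.00 mm²); the sphere at (-0.5, -1) is not intersected at this z (|z−center|=8.700 > r=8); Taking the union: only the 28.5×6 cube at (10, 7.5) is present, so the union is just that shape — area = 171.00 mm²; the cube at (13.5, 9.5) (footprint 8×17.5) is included at this height (area 140.00 mm²); After the difference (first − rest): starting from the result so far (171.00 mm²), the 8×17.5 cube at (13.5, 9.5) partially overlaps it — only the 32.00 mm² overlap (of its 140.00 mm²) is removed, clipping the outline — area = 139.00 mm². Checking containment: the cross-section at z = 18.2 is a subset of the cross-section at z = 13.

entirely on top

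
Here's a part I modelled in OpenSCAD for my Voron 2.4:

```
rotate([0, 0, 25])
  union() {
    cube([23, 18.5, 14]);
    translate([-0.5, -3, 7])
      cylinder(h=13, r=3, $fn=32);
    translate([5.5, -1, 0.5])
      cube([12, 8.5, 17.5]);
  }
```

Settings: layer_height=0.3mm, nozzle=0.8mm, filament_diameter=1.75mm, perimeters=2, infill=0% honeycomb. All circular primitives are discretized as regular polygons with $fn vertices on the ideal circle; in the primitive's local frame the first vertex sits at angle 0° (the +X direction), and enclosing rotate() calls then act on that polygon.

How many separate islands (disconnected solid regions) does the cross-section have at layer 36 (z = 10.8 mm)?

2

At z = 10.8 mm: the cube is present — its section is the full 23×18.5 rectangle; the r=3 cylinder at (-0.5, -3) gives a regular 32-gon of circumradius 3 (constant along its height); the 12×8.5 cube at (5.5, -1) contributes its full rectangle; Taking the union: the regions partially overlap (shared area 90.00 mm²), so overlapping operands fuse into one piece — 2 connected regions; (whole slice rotated 25° about Z — lengths, areas and connectivity unchanged). Overall, the cross-section has 2 separate islands. Island count = 2.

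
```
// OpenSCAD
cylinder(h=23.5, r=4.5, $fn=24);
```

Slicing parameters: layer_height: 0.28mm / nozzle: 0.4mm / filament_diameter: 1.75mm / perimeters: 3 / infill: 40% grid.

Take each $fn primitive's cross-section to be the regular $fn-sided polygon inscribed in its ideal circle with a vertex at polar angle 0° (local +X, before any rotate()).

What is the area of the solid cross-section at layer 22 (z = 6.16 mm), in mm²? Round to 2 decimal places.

At z = 6.16 mm: the r=4.5 cylinder gives a regular 24-gon of circumradius 4.5 (constant along its height) (area = (24/2)·4.500²·sin(360°/24) = 62.89 mm²). Overall, the cross-section is a single solid region. Net area = 62.89 mm².

62.89 mm²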